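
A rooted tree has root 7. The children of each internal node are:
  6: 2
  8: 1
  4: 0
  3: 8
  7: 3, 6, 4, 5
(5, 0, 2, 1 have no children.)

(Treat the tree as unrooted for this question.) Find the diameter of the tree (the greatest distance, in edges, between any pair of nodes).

A longest path is 1 - 8 - 3 - 7 - 4 - 0, with 5 edges.

5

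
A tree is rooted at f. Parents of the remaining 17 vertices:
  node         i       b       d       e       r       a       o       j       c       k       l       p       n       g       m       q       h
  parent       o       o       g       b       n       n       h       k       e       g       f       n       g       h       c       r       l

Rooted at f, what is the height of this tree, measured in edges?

7

The longest root-to-leaf path is f – l – h – o – b – e – c – m (7 edges).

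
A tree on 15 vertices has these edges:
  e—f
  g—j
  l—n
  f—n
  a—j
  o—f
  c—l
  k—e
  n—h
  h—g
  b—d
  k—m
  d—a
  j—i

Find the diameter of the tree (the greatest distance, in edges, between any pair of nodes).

A longest path is b–d–a–j–g–h–n–f–e–k–m, with 10 edges.

10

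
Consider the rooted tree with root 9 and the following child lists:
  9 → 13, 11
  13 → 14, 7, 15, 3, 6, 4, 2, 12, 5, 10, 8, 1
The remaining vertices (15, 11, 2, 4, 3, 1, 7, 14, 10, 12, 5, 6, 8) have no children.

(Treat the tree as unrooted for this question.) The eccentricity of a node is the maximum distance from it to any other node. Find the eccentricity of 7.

3

The node farthest from 7 is 11, via 7 – 13 – 9 – 11 — 3 edges.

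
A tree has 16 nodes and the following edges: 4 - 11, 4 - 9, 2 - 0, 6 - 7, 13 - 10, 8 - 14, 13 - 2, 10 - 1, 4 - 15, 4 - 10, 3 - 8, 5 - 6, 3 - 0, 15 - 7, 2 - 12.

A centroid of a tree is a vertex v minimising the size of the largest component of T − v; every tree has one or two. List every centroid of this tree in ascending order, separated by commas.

10

If 10 is removed the pieces have sizes 7, 7, 1, all ≤ ⌊16/2⌋ = 8.
Every other node leaves some component of size > 8, so the centroid is unique.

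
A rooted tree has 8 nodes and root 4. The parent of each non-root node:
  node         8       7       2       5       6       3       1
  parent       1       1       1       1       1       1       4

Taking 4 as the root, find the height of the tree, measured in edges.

2

A deepest node is 5, reached by 4 – 1 – 5.
That path has 2 edges, so the height is 2.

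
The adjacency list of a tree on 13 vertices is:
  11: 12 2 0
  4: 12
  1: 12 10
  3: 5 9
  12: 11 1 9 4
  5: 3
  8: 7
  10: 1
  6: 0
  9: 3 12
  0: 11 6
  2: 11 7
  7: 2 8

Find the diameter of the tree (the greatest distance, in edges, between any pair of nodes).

7

Starting from 8, a farthest node is 5 at distance 7.
One longest path: 8-7-2-11-12-9-3-5.
So the diameter is 7.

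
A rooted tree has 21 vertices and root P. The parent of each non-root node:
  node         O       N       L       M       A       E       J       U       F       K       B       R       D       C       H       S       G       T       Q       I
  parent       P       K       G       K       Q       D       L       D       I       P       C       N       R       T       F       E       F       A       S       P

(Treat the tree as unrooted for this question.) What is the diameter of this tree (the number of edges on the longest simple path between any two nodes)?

Starting from B, a farthest node is J at distance 16.
One longest path: B – C – T – A – Q – S – E – D – R – N – K – P – I – F – G – L – J.
So the diameter is 16.

16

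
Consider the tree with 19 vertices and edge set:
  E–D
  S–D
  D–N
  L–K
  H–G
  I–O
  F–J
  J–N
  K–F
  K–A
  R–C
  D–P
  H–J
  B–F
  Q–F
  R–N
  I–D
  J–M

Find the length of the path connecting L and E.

6

L – K – F – J – N – D – E: 6 edges.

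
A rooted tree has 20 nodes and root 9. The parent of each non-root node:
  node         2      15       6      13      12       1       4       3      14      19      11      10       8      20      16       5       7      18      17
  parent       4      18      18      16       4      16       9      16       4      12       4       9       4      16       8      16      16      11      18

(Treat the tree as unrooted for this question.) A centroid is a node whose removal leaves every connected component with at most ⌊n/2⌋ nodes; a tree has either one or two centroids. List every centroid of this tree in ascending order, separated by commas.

If 4 is removed the pieces have sizes 8, 5, 2, 2, 1, 1, all ≤ ⌊20/2⌋ = 10.
Every other node leaves some component of size > 10, so the centroid is unique.

4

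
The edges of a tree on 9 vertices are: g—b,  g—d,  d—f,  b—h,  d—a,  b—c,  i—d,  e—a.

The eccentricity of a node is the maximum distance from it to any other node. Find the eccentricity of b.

The node farthest from b is e, via b – g – d – a – e — 4 edges.

4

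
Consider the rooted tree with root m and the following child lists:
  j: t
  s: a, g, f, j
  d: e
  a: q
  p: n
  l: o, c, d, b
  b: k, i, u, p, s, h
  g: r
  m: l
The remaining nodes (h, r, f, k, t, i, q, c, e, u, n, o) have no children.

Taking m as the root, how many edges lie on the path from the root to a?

m – l – b – s – a — 4 edges.

4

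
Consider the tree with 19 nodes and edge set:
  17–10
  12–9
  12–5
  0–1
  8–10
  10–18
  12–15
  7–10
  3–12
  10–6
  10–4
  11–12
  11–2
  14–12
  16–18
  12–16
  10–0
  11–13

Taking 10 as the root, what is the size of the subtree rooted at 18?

11

18's subtree: {18, 16, 12, 15, 11, 14, 5, 9, 3, 2, 13}, size 11.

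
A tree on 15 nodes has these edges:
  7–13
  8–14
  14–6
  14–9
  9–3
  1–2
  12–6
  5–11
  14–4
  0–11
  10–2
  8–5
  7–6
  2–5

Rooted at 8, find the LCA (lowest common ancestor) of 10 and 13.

8

Path 10→root: 10 2 5 8; path 13→root: 13 7 6 14 8.
First common node: 8.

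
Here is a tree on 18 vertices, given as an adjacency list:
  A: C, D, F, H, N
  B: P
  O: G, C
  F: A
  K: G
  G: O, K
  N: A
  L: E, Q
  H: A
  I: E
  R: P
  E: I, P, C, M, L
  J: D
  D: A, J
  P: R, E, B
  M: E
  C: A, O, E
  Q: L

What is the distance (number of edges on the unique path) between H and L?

Walking from H: H - A - C - E - L. Length 4.

4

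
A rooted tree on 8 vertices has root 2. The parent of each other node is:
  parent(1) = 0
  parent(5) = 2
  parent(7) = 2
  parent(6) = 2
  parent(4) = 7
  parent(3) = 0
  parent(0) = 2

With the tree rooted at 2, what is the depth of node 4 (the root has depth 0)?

2

2 → 7 → 4 — 2 edges.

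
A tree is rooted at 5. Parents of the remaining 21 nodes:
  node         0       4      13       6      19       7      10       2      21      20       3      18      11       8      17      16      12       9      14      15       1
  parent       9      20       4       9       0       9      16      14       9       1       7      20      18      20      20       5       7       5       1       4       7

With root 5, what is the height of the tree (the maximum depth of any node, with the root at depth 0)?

The longest root-to-leaf path is 5 → 9 → 7 → 1 → 20 → 18 → 11 (6 edges).

6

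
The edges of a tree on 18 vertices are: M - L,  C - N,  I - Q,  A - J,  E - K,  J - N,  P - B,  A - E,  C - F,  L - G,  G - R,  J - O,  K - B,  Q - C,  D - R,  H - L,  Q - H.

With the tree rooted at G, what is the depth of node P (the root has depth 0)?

Path from G to P: G → L → H → Q → C → N → J → A → E → K → B → P, which has 11 edges.

11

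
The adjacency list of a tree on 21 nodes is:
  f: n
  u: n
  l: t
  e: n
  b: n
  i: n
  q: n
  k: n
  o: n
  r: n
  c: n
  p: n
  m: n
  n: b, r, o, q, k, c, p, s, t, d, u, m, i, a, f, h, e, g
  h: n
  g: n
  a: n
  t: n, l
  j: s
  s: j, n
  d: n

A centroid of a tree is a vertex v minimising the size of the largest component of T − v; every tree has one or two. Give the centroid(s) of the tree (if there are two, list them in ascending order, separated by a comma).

Delete n: the remaining components have sizes 2, 2, 1, 1, 1, 1, 1, 1, 1, 1, 1, 1, 1, 1, 1, 1, 1, 1. Max 2 ≤ 10, so n is a centroid.
Every other node leaves some component of size > 10, so the centroid is unique.

n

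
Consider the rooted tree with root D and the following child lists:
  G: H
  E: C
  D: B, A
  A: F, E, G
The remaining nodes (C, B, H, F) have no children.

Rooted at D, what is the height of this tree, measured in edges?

A deepest node is H, reached by D–A–G–H.
That path has 3 edges, so the height is 3.

3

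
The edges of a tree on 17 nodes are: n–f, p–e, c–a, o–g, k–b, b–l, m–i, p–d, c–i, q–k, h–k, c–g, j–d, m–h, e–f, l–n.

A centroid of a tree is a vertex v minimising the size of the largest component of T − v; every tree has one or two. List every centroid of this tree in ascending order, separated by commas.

Removing k splits the tree into components of sizes 8, 7, 1; the largest is 8 ≤ ⌊17/2⌋ = 8.
Every other node leaves some component of size > 8, so the centroid is unique.

k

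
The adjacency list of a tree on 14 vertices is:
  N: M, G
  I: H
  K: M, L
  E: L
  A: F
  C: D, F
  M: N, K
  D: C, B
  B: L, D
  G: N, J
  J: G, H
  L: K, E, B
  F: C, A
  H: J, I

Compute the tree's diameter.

12

A longest path is I – H – J – G – N – M – K – L – B – D – C – F – A, with 12 edges.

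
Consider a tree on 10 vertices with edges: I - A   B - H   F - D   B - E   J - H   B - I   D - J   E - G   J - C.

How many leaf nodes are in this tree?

Degree-1 nodes: A, C, F, G — 4 of them.

4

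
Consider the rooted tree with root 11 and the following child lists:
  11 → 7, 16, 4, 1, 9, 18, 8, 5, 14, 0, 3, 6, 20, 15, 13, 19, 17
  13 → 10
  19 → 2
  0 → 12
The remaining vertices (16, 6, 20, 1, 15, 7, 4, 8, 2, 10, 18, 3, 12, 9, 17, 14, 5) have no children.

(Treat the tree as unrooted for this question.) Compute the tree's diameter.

4

BFS from 10 reaches 2 last, at distance 4; BFS from 2 confirms no node is farther.
Path: 10 - 13 - 11 - 19 - 2.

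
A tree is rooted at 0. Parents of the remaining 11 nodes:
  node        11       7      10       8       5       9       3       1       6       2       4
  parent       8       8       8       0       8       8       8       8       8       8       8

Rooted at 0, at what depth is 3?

Climbing from 3 to the root: 3 → 8 → 0. That's 2 steps.

2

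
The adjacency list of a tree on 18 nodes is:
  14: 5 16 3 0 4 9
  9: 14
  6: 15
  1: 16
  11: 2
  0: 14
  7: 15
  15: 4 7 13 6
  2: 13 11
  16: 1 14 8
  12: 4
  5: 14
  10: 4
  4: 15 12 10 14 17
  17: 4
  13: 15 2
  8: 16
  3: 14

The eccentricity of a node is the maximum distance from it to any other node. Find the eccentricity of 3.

Distances from 3 peak at 6, attained at 11.
3-14-4-15-13-2-11

6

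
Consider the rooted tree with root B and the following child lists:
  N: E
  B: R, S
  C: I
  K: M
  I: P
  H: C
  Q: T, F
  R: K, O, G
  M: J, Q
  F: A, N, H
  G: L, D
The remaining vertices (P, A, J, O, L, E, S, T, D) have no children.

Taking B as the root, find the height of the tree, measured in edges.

9

A deepest node is P, reached by B → R → K → M → Q → F → H → C → I → P.
That path has 9 edges, so the height is 9.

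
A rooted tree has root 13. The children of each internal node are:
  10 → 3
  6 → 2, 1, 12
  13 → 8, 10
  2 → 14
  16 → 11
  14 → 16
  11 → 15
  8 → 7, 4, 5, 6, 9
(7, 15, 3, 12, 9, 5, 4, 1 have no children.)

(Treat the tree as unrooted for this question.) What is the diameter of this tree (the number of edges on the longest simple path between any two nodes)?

A longest path is 3 - 10 - 13 - 8 - 6 - 2 - 14 - 16 - 11 - 15, with 9 edges.

9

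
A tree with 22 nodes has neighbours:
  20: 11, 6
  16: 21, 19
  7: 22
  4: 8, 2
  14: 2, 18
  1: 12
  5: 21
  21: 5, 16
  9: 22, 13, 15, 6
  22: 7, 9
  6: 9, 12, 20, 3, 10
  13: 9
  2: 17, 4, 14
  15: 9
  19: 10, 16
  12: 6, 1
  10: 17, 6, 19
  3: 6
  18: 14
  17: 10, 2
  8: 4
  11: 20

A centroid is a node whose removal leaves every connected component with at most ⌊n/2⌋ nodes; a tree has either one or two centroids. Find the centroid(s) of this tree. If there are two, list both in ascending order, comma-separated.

6, 10

Removing 6 splits the tree into components of sizes 11, 5, 2, 2, 1; the largest is 11 ≤ ⌊22/2⌋ = 11.
Its neighbour 10 also leaves a largest component of size 11, so both are centroids.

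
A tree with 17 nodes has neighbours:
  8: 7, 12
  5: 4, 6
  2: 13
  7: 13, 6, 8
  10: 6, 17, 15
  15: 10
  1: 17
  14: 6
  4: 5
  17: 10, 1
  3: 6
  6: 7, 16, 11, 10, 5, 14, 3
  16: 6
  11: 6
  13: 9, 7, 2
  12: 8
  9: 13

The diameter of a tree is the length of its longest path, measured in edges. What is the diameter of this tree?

Starting from 1, a farthest node is 2 at distance 6.
One longest path: 1–17–10–6–7–13–2.
So the diameter is 6.

6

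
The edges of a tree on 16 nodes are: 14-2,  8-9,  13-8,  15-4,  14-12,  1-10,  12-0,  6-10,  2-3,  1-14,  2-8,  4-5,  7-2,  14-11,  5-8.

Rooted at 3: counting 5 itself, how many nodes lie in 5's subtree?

The subtree rooted at 5 contains: 5, 4, 15 — 3 nodes.

3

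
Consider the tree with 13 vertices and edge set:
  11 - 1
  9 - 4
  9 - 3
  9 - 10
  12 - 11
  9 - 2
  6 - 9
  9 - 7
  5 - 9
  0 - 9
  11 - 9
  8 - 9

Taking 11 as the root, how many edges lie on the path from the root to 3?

2

11 – 9 – 3 — 2 edges.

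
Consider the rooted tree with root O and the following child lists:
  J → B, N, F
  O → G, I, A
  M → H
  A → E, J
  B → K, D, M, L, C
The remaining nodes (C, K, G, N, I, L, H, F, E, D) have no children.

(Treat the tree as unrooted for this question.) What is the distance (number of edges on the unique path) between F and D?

3

Walking from F: F–J–B–D. Length 3.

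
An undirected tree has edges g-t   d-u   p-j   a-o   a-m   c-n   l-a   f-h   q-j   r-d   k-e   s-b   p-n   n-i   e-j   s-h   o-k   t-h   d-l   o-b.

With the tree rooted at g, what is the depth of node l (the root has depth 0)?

7

Climbing from l to the root: l–a–o–b–s–h–t–g. That's 7 steps.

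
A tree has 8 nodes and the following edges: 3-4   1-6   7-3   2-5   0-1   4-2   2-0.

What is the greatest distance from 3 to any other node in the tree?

5

Distances from 3 peak at 5, attained at 6.
3 – 4 – 2 – 0 – 1 – 6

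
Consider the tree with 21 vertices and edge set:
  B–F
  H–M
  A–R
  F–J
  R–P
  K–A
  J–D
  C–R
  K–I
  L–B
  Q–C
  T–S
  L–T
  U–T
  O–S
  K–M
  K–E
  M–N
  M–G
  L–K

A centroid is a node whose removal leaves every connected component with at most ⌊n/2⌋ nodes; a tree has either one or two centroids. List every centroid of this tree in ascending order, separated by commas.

K

Delete K: the remaining components have sizes 9, 5, 4, 1, 1. Max 9 ≤ 10, so K is a centroid.
Every other node leaves some component of size > 10, so the centroid is unique.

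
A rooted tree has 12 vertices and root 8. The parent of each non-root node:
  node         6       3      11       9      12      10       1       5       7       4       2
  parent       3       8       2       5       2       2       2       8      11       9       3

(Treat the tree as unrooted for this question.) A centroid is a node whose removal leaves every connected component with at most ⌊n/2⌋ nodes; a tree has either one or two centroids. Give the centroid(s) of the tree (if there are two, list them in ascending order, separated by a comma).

If 3 is removed the pieces have sizes 6, 4, 1, all ≤ ⌊12/2⌋ = 6.
Its neighbour 2 also leaves a largest component of size 6, so both are centroids.

2, 3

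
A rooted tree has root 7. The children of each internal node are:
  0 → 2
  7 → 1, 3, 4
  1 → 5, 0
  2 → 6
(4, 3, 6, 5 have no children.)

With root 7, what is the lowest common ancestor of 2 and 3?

7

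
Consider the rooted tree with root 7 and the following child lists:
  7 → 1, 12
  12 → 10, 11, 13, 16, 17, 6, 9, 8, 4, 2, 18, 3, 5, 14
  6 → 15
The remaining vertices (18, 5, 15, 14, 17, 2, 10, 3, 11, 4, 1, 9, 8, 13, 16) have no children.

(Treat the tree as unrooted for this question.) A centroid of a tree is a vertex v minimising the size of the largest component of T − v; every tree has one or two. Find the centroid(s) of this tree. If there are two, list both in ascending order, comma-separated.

12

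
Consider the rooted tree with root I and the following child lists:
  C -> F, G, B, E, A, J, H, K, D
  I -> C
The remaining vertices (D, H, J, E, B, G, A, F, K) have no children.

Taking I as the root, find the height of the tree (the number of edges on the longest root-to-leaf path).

F sits deepest: I–C–F — 2 edges from the root.

2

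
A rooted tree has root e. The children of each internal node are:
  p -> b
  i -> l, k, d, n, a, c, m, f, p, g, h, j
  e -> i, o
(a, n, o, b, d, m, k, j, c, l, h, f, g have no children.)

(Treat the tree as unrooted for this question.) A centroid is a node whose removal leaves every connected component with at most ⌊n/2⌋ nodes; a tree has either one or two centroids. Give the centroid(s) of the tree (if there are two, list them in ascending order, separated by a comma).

If i is removed the pieces have sizes 2, 2, 1, 1, 1, 1, 1, 1, 1, 1, 1, 1, 1, all ≤ ⌊16/2⌋ = 8.
No neighbour of i does as well, so i is the unique centroid.

i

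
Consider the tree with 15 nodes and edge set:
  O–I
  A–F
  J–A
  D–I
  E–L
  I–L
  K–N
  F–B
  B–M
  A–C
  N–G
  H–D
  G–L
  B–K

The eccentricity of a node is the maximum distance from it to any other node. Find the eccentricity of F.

The node farthest from F is H, via F–B–K–N–G–L–I–D–H — 8 edges.

8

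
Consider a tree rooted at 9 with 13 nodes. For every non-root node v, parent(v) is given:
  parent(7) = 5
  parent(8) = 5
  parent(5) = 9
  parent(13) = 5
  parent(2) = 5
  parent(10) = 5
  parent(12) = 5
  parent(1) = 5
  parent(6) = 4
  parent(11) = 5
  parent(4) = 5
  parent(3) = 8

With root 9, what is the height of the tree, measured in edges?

3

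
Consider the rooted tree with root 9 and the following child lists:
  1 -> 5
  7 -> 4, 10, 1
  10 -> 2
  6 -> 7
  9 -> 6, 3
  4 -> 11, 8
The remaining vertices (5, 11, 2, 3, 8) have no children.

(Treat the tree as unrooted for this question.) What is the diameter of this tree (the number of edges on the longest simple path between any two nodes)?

5

BFS from 3 reaches 5 last, at distance 5; BFS from 5 confirms no node is farther.
Path: 3-9-6-7-1-5.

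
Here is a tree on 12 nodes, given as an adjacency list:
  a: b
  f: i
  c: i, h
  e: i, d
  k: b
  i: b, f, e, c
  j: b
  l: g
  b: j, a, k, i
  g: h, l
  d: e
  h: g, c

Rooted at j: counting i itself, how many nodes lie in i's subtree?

8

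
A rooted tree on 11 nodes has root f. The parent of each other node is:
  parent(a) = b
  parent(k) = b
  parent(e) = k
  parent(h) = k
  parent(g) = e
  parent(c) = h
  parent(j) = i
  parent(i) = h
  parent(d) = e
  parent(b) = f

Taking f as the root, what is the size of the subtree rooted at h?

Descendants of h (including itself): h, i, c, j. That's 4.

4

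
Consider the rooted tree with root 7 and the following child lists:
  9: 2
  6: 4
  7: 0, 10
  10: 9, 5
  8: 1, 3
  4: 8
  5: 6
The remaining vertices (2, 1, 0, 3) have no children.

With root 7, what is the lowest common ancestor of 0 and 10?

0's ancestor chain is 0, 7 and 10's is 10, 7; they first meet at 7.

7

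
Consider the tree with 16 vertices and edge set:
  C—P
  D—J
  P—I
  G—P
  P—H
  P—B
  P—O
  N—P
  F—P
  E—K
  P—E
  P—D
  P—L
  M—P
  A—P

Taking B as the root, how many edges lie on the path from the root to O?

2

B → P → O — 2 edges.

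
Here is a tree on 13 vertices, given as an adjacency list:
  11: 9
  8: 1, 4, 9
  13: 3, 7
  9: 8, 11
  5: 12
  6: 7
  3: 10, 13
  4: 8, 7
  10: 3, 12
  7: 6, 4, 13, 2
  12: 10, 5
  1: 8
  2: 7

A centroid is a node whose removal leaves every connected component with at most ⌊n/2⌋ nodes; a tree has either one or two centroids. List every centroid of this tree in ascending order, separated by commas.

7

Delete 7: the remaining components have sizes 5, 5, 1, 1. Max 5 ≤ 6, so 7 is a centroid.
No neighbour of 7 does as well, so 7 is the unique centroid.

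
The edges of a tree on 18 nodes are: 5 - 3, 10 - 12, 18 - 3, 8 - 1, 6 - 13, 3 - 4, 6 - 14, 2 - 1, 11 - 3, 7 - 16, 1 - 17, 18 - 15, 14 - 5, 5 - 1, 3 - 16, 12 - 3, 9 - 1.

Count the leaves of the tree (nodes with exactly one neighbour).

10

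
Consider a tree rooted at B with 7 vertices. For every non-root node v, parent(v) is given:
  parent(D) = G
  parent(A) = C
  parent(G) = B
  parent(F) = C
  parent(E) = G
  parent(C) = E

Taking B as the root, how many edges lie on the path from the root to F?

Path from B to F: B → G → E → C → F, which has 4 edges.

4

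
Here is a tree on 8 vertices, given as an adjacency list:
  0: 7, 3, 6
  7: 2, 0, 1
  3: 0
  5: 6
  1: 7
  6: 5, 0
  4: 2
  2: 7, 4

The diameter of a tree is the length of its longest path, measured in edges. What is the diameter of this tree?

5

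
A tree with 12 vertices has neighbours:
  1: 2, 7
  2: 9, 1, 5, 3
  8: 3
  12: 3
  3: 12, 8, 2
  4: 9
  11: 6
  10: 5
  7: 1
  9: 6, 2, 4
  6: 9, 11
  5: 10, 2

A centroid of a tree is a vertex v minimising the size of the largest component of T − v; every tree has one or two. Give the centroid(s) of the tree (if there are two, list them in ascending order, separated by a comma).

2

If 2 is removed the pieces have sizes 4, 3, 2, 2, all ≤ ⌊12/2⌋ = 6.
Every other node leaves some component of size > 6, so the centroid is unique.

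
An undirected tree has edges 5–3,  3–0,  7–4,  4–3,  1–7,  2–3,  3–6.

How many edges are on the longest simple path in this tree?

4

Starting from 1, a farthest node is 5 at distance 4.
One longest path: 1 – 7 – 4 – 3 – 5.
So the diameter is 4.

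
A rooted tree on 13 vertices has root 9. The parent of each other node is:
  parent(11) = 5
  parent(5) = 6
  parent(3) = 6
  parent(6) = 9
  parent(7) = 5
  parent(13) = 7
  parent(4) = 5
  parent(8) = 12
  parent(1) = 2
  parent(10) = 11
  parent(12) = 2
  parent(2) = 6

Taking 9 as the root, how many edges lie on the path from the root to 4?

3

Path from 9 to 4: 9–6–5–4, which has 3 edges.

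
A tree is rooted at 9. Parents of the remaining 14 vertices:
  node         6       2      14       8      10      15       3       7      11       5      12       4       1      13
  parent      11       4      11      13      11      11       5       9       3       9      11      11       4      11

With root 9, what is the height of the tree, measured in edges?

The longest root-to-leaf path is 9 – 5 – 3 – 11 – 4 – 1 (5 edges).

5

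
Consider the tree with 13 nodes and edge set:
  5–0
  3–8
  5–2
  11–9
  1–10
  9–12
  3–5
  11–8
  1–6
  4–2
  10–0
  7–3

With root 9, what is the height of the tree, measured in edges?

6 sits deepest: 9 → 11 → 8 → 3 → 5 → 0 → 10 → 1 → 6 — 8 edges from the root.

8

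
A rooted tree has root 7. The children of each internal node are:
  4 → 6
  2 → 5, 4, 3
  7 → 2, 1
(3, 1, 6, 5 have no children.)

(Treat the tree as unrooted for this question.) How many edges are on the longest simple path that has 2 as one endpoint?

A farthest node from 2 is 1 (6 also at distance 2).
The path 2 – 7 – 1 has 2 edges.

2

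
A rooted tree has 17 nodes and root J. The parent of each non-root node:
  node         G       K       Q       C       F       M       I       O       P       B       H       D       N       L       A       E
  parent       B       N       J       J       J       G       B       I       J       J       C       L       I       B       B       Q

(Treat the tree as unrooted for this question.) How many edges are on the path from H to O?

5

Walking from H: H - C - J - B - I - O. Length 5.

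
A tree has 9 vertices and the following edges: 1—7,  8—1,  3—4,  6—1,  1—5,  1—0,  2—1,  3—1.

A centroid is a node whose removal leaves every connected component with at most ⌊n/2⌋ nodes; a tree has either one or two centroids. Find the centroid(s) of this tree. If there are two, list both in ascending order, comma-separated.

Removing 1 splits the tree into components of sizes 2, 1, 1, 1, 1, 1, 1; the largest is 2 ≤ ⌊9/2⌋ = 4.
Every other node leaves some component of size > 4, so the centroid is unique.

1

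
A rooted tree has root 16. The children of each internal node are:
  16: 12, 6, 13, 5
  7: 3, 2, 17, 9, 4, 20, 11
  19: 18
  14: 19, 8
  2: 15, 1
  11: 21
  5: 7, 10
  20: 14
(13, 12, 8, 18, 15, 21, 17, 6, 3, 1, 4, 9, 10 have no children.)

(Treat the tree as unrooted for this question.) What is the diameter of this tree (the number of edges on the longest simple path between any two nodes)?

7

BFS from 18 reaches 12 last, at distance 7; BFS from 12 confirms no node is farther.
Path: 18 - 19 - 14 - 20 - 7 - 5 - 16 - 12.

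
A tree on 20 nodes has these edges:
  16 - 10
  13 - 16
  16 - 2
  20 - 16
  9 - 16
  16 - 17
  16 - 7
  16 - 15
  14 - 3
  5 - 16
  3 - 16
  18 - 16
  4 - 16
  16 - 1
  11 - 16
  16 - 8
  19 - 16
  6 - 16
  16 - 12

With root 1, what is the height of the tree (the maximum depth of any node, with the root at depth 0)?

3

A deepest node is 14, reached by 1 – 16 – 3 – 14.
That path has 3 edges, so the height is 3.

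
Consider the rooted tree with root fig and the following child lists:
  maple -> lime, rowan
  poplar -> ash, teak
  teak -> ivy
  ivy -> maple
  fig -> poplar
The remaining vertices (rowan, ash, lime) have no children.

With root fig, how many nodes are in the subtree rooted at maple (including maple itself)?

3

Descendants of maple (including itself): maple, lime, rowan. That's 3.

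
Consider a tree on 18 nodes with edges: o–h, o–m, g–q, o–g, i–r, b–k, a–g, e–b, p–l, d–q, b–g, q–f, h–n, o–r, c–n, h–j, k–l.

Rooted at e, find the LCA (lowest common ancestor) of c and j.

c's ancestor chain is c, n, h, o, g, b, e and j's is j, h, o, g, b, e; they first meet at h.

h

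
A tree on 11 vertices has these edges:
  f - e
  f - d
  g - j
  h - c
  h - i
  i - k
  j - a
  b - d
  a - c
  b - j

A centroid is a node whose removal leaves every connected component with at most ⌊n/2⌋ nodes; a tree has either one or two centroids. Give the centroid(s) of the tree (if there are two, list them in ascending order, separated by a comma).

Removing j splits the tree into components of sizes 5, 4, 1; the largest is 5 ≤ ⌊11/2⌋ = 5.
No neighbour of j does as well, so j is the unique centroid.

j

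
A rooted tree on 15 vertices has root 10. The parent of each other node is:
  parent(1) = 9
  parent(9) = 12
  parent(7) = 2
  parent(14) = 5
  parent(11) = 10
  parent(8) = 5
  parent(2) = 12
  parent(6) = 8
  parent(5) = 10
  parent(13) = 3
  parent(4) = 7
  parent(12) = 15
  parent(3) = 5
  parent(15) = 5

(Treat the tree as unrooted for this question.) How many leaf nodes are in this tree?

6

Exactly 6 nodes have a single neighbour: 1, 4, 6, 11, 13, 14.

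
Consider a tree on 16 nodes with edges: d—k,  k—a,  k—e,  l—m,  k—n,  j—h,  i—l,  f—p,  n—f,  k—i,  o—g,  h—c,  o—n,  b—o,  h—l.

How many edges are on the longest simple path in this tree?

Starting from b, a farthest node is c at distance 7.
One longest path: b–o–n–k–i–l–h–c.
So the diameter is 7.

7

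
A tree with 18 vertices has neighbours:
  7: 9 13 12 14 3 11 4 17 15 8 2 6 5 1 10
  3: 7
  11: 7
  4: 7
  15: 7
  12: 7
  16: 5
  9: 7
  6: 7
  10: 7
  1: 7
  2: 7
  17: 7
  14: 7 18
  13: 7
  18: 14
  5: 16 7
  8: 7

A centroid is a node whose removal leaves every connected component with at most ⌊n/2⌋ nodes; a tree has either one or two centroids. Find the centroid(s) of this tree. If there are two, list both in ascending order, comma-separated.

Delete 7: the remaining components have sizes 2, 2, 1, 1, 1, 1, 1, 1, 1, 1, 1, 1, 1, 1, 1. Max 2 ≤ 9, so 7 is a centroid.
Every other node leaves some component of size > 9, so the centroid is unique.

7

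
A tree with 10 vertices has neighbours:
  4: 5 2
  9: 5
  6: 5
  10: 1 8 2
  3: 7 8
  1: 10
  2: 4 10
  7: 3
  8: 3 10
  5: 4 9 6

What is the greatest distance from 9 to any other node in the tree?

A farthest node from 9 is 7.
The path 9–5–4–2–10–8–3–7 has 7 edges.

7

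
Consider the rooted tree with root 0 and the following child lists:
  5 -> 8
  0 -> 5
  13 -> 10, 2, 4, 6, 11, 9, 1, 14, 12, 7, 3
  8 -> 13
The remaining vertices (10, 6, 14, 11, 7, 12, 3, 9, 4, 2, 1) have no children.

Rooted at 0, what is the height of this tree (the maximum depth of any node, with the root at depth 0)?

A deepest node is 1, reached by 0 – 5 – 8 – 13 – 1.
That path has 4 edges, so the height is 4.

4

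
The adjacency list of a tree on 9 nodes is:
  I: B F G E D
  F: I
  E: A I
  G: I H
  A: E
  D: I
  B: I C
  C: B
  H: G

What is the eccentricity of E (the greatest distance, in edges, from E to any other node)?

3

Distances from E peak at 3, attained at H (C also at distance 3).
E-I-G-H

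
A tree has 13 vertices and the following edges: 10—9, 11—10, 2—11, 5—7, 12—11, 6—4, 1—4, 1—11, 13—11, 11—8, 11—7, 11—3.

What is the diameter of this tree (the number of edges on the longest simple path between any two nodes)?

A longest path is 6–4–1–11–7–5, with 5 edges.

5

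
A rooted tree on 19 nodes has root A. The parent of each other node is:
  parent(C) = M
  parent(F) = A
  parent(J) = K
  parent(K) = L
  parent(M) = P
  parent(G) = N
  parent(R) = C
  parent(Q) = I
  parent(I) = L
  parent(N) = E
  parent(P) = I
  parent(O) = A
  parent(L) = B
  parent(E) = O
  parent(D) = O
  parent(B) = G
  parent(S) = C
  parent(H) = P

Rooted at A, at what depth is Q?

Path from A to Q: A – O – E – N – G – B – L – I – Q, which has 8 edges.

8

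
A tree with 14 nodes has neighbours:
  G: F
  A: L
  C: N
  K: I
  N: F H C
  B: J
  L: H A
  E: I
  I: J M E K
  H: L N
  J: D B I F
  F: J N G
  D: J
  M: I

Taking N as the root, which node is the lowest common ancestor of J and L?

Path J→root: J F N; path L→root: L H N.
First common node: N.

N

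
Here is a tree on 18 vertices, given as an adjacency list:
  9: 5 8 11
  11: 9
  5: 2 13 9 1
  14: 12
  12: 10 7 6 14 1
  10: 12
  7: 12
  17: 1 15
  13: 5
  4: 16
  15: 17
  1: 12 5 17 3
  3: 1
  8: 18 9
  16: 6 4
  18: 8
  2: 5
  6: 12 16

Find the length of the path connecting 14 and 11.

14 - 12 - 1 - 5 - 9 - 11: 5 edges.

5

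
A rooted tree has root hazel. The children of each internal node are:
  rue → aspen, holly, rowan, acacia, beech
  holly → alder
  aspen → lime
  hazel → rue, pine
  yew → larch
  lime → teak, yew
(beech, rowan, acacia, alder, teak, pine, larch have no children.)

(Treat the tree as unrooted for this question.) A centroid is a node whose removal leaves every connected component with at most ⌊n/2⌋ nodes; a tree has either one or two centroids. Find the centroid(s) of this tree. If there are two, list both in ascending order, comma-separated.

Removing rue splits the tree into components of sizes 5, 2, 2, 1, 1, 1; the largest is 5 ≤ ⌊13/2⌋ = 6.
Every other node leaves some component of size > 6, so the centroid is unique.

rue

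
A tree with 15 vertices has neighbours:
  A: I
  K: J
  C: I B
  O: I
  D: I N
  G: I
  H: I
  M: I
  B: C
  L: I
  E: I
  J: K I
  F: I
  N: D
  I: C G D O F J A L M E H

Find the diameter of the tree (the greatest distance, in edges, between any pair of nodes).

A longest path is N-D-I-C-B, with 4 edges.

4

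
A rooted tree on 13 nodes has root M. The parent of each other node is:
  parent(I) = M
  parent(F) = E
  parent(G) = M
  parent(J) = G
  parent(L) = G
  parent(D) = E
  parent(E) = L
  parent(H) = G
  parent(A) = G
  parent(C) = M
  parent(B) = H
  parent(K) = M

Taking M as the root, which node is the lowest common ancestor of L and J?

Path L→root: L G M; path J→root: J G M.
First common node: G.

G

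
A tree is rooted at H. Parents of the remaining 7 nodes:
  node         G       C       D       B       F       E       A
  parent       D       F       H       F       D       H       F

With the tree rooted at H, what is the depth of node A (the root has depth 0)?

Path from H to A: H → D → F → A, which has 3 edges.

3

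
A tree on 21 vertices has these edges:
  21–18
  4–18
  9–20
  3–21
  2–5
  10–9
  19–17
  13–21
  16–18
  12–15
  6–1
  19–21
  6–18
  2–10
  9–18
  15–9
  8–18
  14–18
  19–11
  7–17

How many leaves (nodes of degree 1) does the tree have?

The leaves are 1, 3, 4, 5, 7, 8, 11, 12, 13, 14, 16, 20.
That is 12 leaves.

12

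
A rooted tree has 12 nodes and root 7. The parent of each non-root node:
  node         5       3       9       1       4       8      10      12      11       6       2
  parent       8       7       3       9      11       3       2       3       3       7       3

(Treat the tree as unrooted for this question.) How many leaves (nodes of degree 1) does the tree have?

The leaves are 1, 4, 5, 6, 10, 12.
That is 6 leaves.

6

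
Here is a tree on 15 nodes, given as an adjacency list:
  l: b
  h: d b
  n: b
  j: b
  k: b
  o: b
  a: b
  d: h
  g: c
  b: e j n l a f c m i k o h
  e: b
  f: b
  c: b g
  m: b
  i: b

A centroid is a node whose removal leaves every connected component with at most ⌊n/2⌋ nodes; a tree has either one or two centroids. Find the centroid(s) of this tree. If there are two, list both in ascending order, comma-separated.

b

If b is removed the pieces have sizes 2, 2, 1, 1, 1, 1, 1, 1, 1, 1, 1, 1, all ≤ ⌊15/2⌋ = 7.
Every other node leaves some component of size > 7, so the centroid is unique.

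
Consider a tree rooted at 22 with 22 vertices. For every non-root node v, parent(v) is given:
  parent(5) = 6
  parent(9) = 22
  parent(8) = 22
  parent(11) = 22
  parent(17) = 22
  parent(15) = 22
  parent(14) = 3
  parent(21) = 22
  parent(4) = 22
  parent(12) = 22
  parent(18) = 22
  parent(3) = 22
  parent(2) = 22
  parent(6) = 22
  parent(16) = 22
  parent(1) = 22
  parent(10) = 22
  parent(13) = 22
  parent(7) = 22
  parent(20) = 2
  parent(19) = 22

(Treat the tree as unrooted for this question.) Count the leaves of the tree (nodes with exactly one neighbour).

18

Degree-1 nodes: 1, 4, 5, 7, 8, 9, 10, 11, 12, 13, 14, 15, 16, 17, 18, 19, 20, 21 — 18 of them.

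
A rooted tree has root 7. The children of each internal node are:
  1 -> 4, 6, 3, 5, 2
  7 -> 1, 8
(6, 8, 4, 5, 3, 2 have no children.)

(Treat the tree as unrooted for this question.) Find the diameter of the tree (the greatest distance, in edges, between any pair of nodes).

3

Starting from 8, a farthest node is 5 at distance 3.
One longest path: 8–7–1–5.
So the diameter is 3.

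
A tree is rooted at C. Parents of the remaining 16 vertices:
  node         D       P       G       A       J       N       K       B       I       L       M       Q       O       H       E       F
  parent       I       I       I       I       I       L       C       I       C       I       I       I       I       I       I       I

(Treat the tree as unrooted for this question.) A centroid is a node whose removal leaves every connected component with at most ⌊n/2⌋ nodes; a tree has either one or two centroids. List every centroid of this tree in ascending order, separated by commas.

I

Removing I splits the tree into components of sizes 2, 2, 1, 1, 1, 1, 1, 1, 1, 1, 1, 1, 1, 1; the largest is 2 ≤ ⌊17/2⌋ = 8.
No neighbour of I does as well, so I is the unique centroid.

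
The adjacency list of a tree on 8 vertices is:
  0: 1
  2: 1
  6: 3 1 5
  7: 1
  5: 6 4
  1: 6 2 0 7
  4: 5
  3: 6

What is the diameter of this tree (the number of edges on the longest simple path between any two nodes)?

4

BFS from 0 reaches 4 last, at distance 4; BFS from 4 confirms no node is farther.
Path: 0–1–6–5–4.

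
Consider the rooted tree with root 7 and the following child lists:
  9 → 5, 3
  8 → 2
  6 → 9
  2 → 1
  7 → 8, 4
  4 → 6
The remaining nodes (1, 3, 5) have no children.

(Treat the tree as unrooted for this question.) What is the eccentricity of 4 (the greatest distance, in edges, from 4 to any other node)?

4

A farthest node from 4 is 1.
The path 4-7-8-2-1 has 4 edges.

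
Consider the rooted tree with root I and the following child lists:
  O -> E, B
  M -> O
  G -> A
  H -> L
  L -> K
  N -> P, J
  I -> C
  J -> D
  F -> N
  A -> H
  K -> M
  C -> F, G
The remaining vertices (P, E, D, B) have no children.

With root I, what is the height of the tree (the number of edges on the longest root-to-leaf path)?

The longest root-to-leaf path is I → C → G → A → H → L → K → M → O → B (9 edges).

9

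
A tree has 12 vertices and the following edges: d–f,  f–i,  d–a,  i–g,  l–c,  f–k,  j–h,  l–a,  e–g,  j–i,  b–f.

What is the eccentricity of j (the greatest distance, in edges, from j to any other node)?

6

A farthest node from j is c.
The path j-i-f-d-a-l-c has 6 edges.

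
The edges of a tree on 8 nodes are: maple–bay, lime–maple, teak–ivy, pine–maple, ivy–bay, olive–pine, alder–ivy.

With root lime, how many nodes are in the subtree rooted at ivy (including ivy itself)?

3

ivy's subtree: {ivy, teak, alder}, size 3.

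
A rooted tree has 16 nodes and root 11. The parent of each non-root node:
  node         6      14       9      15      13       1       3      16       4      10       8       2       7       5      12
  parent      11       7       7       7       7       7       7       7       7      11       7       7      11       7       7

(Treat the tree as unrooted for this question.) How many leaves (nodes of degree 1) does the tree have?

14

Exactly 14 nodes have a single neighbour: 1, 2, 3, 4, 5, 6, 8, 9, 10, 12, 13, 14, 15, 16.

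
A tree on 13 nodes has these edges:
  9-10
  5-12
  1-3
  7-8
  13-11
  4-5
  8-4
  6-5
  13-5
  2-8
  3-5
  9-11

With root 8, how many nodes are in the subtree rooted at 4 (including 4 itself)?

10

The subtree rooted at 4 contains: 4, 5, 13, 3, 6, 12, 11, 1, 9, 10 — 10 nodes.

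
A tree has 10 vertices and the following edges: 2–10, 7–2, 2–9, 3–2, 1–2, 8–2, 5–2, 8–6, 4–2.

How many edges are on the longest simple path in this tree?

3

BFS from 6 reaches 9 last, at distance 3; BFS from 9 confirms no node is farther.
Path: 6-8-2-9.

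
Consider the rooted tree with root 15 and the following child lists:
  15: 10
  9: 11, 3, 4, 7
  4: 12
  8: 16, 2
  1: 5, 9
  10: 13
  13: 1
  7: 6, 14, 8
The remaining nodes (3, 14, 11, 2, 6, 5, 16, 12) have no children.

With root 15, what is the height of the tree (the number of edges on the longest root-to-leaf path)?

7

A deepest node is 2, reached by 15–10–13–1–9–7–8–2.
That path has 7 edges, so the height is 7.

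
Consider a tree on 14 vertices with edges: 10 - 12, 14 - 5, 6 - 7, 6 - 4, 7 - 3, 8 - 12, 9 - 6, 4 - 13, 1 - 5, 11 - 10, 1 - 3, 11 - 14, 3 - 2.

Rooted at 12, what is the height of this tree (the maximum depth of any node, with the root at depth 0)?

10

A deepest node is 13, reached by 12 – 10 – 11 – 14 – 5 – 1 – 3 – 7 – 6 – 4 – 13.
That path has 10 edges, so the height is 10.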